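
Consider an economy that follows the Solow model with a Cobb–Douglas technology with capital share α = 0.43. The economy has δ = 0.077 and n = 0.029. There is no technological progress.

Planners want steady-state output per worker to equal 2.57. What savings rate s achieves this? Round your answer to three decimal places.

In steady state, investment equals break-even investment: s·k^α = (n + δ)·k.
Since y* = [s/(n + δ)]^(α/(1−α)), we have s/(n + δ) = (y*)^((1−α)/α) = 2.57^1.3256 = 3.4947.
Therefore s = 3.4947 × (n + δ) = 3.4947 × 0.106 = 0.3704.

s ≈ 0.370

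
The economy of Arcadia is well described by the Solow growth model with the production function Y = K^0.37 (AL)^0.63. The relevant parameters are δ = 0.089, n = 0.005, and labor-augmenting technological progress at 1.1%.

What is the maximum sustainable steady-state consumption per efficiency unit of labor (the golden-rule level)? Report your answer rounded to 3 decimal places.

c_gold ≈ 1.320

At the golden rule, f'(k) = n + g + δ, so α·k^(α−1) = n + g + δ and k_gold = (α/(n + g + δ))^(1/(1−α)).
k_gold = (0.37/0.105)^(1/0.63) = 3.5238^1.5873 ≈ 7.3836
c_gold = f(k_gold) − (n + g + δ)·k_gold = 2.0954 − 0.105×7.3836 ≈ 1.3201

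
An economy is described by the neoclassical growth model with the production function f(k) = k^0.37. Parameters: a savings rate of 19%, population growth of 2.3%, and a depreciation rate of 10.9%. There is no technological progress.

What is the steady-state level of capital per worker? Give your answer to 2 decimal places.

Steady state requires s·f(k) = (n + δ)·k, i.e. s·k^α = (n + δ)·k.
Dividing both sides by k: k^(1−α) = s / (n + δ).
k^0.63 = 0.19 / (0.023 + 0.109) = 0.19 / 0.132 = 1.4394
k* = 1.4394^(1/0.63) ≈ 1.7827

k* = 1.78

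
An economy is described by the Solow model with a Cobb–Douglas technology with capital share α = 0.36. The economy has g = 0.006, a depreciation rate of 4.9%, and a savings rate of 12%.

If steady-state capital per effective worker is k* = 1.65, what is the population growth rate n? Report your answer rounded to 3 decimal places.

Steady state requires s·f(k) = (n + g + δ)·k, i.e. s·k^α = (n + g + δ)·k.
So s / (n + g + δ) = (k*)^(1−α) = 1.65^0.64 = 1.3778.
Therefore n + g + δ = s / 1.3778 = 0.12 / 1.3778 = 0.0871, so n = 0.0871 − 0.055 = 0.0321.

n ≈ 0.032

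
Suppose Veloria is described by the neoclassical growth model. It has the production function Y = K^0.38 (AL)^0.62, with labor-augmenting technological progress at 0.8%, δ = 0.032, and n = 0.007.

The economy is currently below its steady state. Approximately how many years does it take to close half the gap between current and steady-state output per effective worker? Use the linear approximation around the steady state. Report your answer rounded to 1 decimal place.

t_½ ≈ 23.8 years

Near the steady state the convergence rate is λ = (1 − α)(n + g + δ).
λ = (1 − 0.38) × 0.047 = 0.62 × 0.047 = 0.02914
Half-life = ln 2 / λ = 0.6931 / 0.02914 ≈ 23.79 years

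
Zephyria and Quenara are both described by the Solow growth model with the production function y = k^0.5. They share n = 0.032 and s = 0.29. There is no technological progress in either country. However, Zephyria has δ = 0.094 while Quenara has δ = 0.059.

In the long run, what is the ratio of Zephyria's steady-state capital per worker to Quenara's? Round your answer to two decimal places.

ratio ≈ 0.52

Steady-state k* = [s/(n + δ)]^(1/(1−α)), so the ratio is [ (s_Z/(n + δ)_Z) / (s_Q/(n + δ)_Q) ]^2.
s_Z/(n + δ)_Z = 0.29/0.126 = 2.3016; s_Q/(n + δ)_Q = 0.29/0.091 = 3.1868.
Ratio = (2.3016/3.1868)^2 = 0.7222^2 ≈ 0.5216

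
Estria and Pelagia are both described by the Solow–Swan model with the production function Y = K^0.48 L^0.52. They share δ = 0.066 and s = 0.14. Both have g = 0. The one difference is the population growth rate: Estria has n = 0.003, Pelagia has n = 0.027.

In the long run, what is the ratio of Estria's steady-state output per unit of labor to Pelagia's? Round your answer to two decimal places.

y*_E / y*_P ≈ 1.32

Steady-state y* = [s/(n + δ)]^(α/(1−α)), so the ratio is [ (s_E/(n + δ)_E) / (s_P/(n + δ)_P) ]^0.9231.
s_E/(n + δ)_E = 0.14/0.069 = 2.0290; s_P/(n + δ)_P = 0.14/0.093 = 1.5054.
Ratio = (2.0290/1.5054)^0.9231 = 1.3478^0.9231 ≈ 1.3172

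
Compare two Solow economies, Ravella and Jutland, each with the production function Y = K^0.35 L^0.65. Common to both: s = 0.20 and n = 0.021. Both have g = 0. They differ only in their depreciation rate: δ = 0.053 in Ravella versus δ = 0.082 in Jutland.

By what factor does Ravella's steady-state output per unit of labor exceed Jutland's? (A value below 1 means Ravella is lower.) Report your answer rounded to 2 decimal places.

y*_R / y*_J ≈ 1.19

Steady-state y* = [s/(n + δ)]^(α/(1−α)), so the ratio is [ (s_R/(n + δ)_R) / (s_J/(n + δ)_J) ]^0.5385.
s_R/(n + δ)_R = 0.20/0.074 = 2.7027; s_J/(n + δ)_J = 0.20/0.103 = 1.9417.
Ratio = (2.7027/1.9417)^0.5385 = 1.3919^0.5385 ≈ 1.1949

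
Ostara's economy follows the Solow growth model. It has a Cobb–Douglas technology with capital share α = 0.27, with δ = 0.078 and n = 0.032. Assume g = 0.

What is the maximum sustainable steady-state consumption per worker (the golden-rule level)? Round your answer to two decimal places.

At the golden rule, f'(k) = n + δ, so α·k^(α−1) = n + δ and k_gold = (α/(n + δ))^(1/(1−α)).
k_gold = (0.27/0.110)^(1/0.73) = 2.4545^1.3699 ≈ 3.4215
c_gold = f(k_gold) − (n + δ)·k_gold = 1.3939 − 0.110×3.4215 ≈ 1.0175

c_gold ≈ 1.02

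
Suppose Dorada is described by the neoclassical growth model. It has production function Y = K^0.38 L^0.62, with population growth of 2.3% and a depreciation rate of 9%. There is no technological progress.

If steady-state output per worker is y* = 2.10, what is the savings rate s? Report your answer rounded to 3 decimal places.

At the steady state, Δk = 0, so s·k^α = (n + δ)·k.
Since y* = [s/(n + δ)]^(α/(1−α)), we have s/(n + δ) = (y*)^((1−α)/α) = 2.10^1.6316 = 3.3553.
Therefore s = 3.3553 × (n + δ) = 3.3553 × 0.113 = 0.3791.

s ≈ 0.379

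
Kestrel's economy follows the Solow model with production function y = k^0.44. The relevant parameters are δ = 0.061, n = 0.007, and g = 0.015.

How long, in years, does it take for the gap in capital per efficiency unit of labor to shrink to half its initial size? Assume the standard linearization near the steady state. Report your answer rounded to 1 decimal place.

Near the steady state the convergence rate is λ = (1 − α)(n + g + δ).
λ = (1 − 0.44) × 0.083 = 0.56 × 0.083 = 0.04648
Half-life = ln 2 / λ = 0.6931 / 0.04648 ≈ 14.91 years

about 14.9 years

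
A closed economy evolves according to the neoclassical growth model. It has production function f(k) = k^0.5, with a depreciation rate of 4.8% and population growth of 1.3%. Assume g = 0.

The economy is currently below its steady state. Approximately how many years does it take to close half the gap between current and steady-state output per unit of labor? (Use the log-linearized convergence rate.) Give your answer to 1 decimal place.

half-life ≈ 22.7 years

Near the steady state the convergence rate is λ = (1 − α)(n + δ).
λ = (1 − 0.5) × 0.061 = 0.5 × 0.061 = 0.0305
Half-life = ln 2 / λ = 0.6931 / 0.0305 ≈ 22.72 years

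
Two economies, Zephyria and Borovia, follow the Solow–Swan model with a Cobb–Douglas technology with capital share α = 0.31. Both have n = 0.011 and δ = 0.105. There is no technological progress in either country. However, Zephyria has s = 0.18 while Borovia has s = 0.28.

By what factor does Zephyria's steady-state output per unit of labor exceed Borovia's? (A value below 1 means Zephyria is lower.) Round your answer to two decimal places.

Steady-state y* = [s/(n + δ)]^(α/(1−α)), so the ratio is [ (s_Z/(n + δ)_Z) / (s_B/(n + δ)_B) ]^0.4493.
s_Z/(n + δ)_Z = 0.18/0.116 = 1.5517; s_B/(n + δ)_B = 0.28/0.116 = 2.4138.
Ratio = (1.5517/2.4138)^0.4493 = 0.6428^0.4493 ≈ 0.8199

y*_Z / y*_B ≈ 0.82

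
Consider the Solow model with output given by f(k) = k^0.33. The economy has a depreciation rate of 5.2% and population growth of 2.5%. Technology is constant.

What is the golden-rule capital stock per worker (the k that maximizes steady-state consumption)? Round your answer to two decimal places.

k_gold ≈ 8.78

The golden rule sets f'(k) = n + δ, i.e. α·k^(α−1) = n + δ.
So k^(1−α) = α / (n + δ) = 0.33 / 0.077 = 4.2857.
k_gold = 4.2857^(1/0.67) ≈ 8.7764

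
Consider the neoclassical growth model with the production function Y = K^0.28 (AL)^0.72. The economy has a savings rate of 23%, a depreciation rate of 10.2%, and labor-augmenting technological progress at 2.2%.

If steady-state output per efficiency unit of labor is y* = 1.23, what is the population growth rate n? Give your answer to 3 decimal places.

n ≈ 0.011

In steady state, investment equals break-even investment: s·k^α = (n + g + δ)·k.
Since y* = [s/(n + g + δ)]^(α/(1−α)), we have s/(n + g + δ) = (y*)^((1−α)/α) = 1.23^2.5714 = 1.7029.
Therefore n + g + δ = s / 1.7029 = 0.23 / 1.7029 = 0.1351, so n = 0.1351 − 0.124 = 0.0111.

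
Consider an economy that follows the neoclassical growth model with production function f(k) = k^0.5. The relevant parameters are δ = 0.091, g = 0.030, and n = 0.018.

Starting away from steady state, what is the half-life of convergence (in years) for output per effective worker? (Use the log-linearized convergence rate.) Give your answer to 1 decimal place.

half-life ≈ 10.0 years

Near the steady state the convergence rate is λ = (1 − α)(n + g + δ).
λ = (1 − 0.5) × 0.139 = 0.5 × 0.139 = 0.0695
Half-life = ln 2 / λ = 0.6931 / 0.0695 ≈ 9.97 years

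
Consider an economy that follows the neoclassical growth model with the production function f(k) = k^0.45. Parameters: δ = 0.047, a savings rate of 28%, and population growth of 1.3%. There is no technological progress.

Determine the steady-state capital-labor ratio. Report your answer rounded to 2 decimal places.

At the steady state, Δk = 0, so s·k^α = (n + δ)·k.
Rearranging, k^(1−α) = s / (n + δ).
k^0.55 = 0.28 / (0.013 + 0.047) = 0.28 / 0.060 = 4.6667
k* = 4.6667^(1/0.55) ≈ 16.4582

k* = 16.46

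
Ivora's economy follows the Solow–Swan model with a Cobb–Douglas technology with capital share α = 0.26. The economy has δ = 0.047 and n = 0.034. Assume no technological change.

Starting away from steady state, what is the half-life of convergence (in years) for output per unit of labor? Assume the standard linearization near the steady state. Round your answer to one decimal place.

Near the steady state the convergence rate is λ = (1 − α)(n + δ).
λ = (1 − 0.26) × 0.081 = 0.74 × 0.081 = 0.05994
Half-life = ln 2 / λ = 0.6931 / 0.05994 ≈ 11.56 years

half-life ≈ 11.6 years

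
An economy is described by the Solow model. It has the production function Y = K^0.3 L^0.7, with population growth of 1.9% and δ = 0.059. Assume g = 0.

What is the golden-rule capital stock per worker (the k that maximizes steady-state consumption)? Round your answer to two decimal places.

The golden rule sets f'(k) = n + δ, i.e. α·k^(α−1) = n + δ.
So k^(1−α) = α / (n + δ) = 0.3 / 0.078 = 3.8462.
k_gold = 3.8462^(1/0.7) ≈ 6.8511

k_gold ≈ 6.85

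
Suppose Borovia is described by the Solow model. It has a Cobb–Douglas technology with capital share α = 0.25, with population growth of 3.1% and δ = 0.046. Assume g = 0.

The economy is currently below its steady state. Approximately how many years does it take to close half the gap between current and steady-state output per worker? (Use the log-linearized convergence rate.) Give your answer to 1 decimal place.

half-life ≈ 12.0 years

Near the steady state the convergence rate is λ = (1 − α)(n + δ).
λ = (1 − 0.25) × 0.077 = 0.75 × 0.077 = 0.05775
Half-life = ln 2 / λ = 0.6931 / 0.05775 ≈ 12.00 years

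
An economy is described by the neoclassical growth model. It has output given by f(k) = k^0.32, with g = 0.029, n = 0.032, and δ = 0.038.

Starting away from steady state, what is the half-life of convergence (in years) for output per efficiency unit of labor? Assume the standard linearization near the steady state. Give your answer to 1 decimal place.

t_½ ≈ 10.3 years

Near the steady state the convergence rate is λ = (1 − α)(n + g + δ).
λ = (1 − 0.32) × 0.099 = 0.68 × 0.099 = 0.06732
Half-life = ln 2 / λ = 0.6931 / 0.06732 ≈ 10.30 years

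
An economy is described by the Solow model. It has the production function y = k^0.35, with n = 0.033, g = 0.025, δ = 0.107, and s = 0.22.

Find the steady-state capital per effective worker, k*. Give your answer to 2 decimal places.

k* ≈ 1.56

In steady state, investment equals break-even investment: s·k^α = (n + g + δ)·k.
Rearranging, k^(1−α) = s / (n + g + δ).
k^0.65 = 0.22 / (0.033 + 0.025 + 0.107) = 0.22 / 0.165 = 1.3333
k* = 1.3333^(1/0.65) ≈ 1.5567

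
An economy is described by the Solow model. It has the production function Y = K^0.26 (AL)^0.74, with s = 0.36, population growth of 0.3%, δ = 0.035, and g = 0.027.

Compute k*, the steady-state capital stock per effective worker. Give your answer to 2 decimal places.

At the steady state, Δk = 0, so s·k^α = (n + g + δ)·k.
Rearranging, k^(1−α) = s / (n + g + δ).
k^0.74 = 0.36 / (0.003 + 0.027 + 0.035) = 0.36 / 0.065 = 5.5385
k* = 5.5385^(1/0.74) ≈ 10.1061

k* ≈ 10.11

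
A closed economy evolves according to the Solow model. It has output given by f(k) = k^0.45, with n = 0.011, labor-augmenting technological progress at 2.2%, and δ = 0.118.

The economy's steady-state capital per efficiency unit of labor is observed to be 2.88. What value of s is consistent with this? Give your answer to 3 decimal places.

s ≈ 0.270

Steady state requires s·f(k) = (n + g + δ)·k, i.e. s·k^α = (n + g + δ)·k.
So s / (n + g + δ) = (k*)^(1−α) = 2.88^0.55 = 1.7892.
Therefore s = 1.7892 × (n + g + δ) = 1.7892 × 0.151 = 0.2702.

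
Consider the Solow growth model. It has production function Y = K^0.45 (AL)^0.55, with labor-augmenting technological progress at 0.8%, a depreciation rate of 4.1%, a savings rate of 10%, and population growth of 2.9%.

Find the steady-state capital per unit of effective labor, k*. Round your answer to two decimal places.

Steady state requires s·f(k) = (n + g + δ)·k, i.e. s·k^α = (n + g + δ)·k.
Dividing both sides by k: k^(1−α) = s / (n + g + δ).
k^0.55 = 0.10 / (0.029 + 0.008 + 0.041) = 0.10 / 0.078 = 1.2821
k* = 1.2821^(1/0.55) ≈ 1.5712

k* ≈ 1.57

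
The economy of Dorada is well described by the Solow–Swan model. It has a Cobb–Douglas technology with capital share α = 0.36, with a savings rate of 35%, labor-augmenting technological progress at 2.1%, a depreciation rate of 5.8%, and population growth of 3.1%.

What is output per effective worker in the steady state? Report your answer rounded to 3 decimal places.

In steady state, investment equals break-even investment: s·k^α = (n + g + δ)·k.
Dividing both sides by k: k^(1−α) = s / (n + g + δ).
k^0.64 = 0.35 / (0.031 + 0.021 + 0.058) = 0.35 / 0.110 = 3.1818
k* = 3.1818^(1/0.64) ≈ 6.1014
y* = (k*)^α = 6.1014^0.36 ≈ 1.9176

y* ≈ 1.918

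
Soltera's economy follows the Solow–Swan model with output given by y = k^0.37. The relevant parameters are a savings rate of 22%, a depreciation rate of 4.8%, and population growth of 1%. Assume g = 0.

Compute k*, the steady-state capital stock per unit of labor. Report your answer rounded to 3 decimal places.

k* ≈ 8.299

In steady state, investment equals break-even investment: s·k^α = (n + δ)·k.
Rearranging, k^(1−α) = s / (n + δ).
k^0.63 = 0.22 / (0.010 + 0.048) = 0.22 / 0.058 = 3.7931
k* = 3.7931^(1/0.63) ≈ 8.2992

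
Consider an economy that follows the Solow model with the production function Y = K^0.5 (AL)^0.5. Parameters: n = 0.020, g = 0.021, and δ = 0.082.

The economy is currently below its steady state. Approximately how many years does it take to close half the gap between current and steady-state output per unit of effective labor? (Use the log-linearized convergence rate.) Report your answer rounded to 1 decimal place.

half-life ≈ 11.3 years

Near the steady state the convergence rate is λ = (1 − α)(n + g + δ).
λ = (1 − 0.5) × 0.123 = 0.5 × 0.123 = 0.0615
Half-life = ln 2 / λ = 0.6931 / 0.0615 ≈ 11.27 years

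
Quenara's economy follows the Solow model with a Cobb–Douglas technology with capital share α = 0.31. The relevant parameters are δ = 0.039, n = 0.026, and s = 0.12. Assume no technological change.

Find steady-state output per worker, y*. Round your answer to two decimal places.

At the steady state, Δk = 0, so s·k^α = (n + δ)·k.
Dividing both sides by k: k^(1−α) = s / (n + δ).
k^0.69 = 0.12 / (0.026 + 0.039) = 0.12 / 0.065 = 1.8462
k* = 1.8462^(1/0.69) ≈ 2.4317
y* = (k*)^α = 2.4317^0.31 ≈ 1.3171

y* ≈ 1.32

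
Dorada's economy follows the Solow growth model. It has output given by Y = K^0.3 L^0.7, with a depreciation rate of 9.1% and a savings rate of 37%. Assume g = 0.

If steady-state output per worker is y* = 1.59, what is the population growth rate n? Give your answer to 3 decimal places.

Steady state requires s·f(k) = (n + δ)·k, i.e. s·k^α = (n + δ)·k.
Since y* = [s/(n + δ)]^(α/(1−α)), we have s/(n + δ) = (y*)^((1−α)/α) = 1.59^2.3333 = 2.9507.
Therefore n + δ = s / 2.9507 = 0.37 / 2.9507 = 0.1254, so n = 0.1254 − 0.091 = 0.0344.

n ≈ 0.034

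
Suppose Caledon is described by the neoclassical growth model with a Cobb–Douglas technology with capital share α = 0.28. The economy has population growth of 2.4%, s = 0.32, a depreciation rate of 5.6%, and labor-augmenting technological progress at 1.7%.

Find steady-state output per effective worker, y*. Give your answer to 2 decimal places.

Steady state requires s·f(k) = (n + g + δ)·k, i.e. s·k^α = (n + g + δ)·k.
Rearranging, k^(1−α) = s / (n + g + δ).
k^0.72 = 0.32 / (0.024 + 0.017 + 0.056) = 0.32 / 0.097 = 3.2990
k* = 3.2990^(1/0.72) ≈ 5.2478
y* = (k*)^α = 5.2478^0.28 ≈ 1.5907

y* = 1.59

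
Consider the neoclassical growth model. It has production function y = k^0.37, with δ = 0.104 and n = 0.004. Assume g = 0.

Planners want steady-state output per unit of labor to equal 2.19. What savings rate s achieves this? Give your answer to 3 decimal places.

At the steady state, Δk = 0, so s·k^α = (n + δ)·k.
Since y* = [s/(n + δ)]^(α/(1−α)), we have s/(n + δ) = (y*)^((1−α)/α) = 2.19^1.7027 = 3.7990.
Therefore s = 3.7990 × (n + δ) = 3.7990 × 0.108 = 0.4103.

s ≈ 0.410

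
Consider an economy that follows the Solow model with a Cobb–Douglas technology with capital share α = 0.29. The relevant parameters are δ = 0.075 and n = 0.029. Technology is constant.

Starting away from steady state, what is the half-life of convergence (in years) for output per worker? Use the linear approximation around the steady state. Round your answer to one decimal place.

Near the steady state the convergence rate is λ = (1 − α)(n + δ).
λ = (1 − 0.29) × 0.104 = 0.71 × 0.104 = 0.07384
Half-life = ln 2 / λ = 0.6931 / 0.07384 ≈ 9.39 years

about 9.4 years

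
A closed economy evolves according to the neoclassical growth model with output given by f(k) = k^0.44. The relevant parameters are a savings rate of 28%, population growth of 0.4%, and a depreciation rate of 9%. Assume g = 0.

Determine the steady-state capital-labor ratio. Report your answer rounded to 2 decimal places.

In steady state, investment equals break-even investment: s·k^α = (n + δ)·k.
Dividing both sides by k: k^(1−α) = s / (n + δ).
k^0.56 = 0.28 / (0.004 + 0.090) = 0.28 / 0.094 = 2.9787
k* = 2.9787^(1/0.56) ≈ 7.0223

k* ≈ 7.02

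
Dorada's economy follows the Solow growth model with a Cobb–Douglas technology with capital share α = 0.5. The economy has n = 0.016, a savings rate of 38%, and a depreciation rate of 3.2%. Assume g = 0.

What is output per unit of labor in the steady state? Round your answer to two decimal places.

Steady state requires s·f(k) = (n + δ)·k, i.e. s·k^α = (n + δ)·k.
Dividing both sides by k: k^(1−α) = s / (n + δ).
k^0.5 = 0.38 / (0.016 + 0.032) = 0.38 / 0.048 = 7.9167
k* = 7.9167^(1/0.5) ≈ 62.6741
y* = (k*)^α = 62.6741^0.5 ≈ 7.9167

y* = 7.92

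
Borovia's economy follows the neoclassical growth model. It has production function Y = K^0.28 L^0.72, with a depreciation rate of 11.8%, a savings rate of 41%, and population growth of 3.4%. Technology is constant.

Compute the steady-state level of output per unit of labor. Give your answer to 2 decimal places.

Steady state requires s·f(k) = (n + δ)·k, i.e. s·k^α = (n + δ)·k.
Dividing both sides by k: k^(1−α) = s / (n + δ).
k^0.72 = 0.41 / (0.034 + 0.118) = 0.41 / 0.152 = 2.6974
k* = 2.6974^(1/0.72) ≈ 3.9677
y* = (k*)^α = 3.9677^0.28 ≈ 1.4709

y* ≈ 1.47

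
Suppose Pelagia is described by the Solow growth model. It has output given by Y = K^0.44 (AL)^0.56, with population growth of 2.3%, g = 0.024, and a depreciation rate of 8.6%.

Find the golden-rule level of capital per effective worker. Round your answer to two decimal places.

The golden rule sets f'(k) = n + g + δ, i.e. α·k^(α−1) = n + g + δ.
So k^(1−α) = α / (n + g + δ) = 0.44 / 0.133 = 3.3083.
k_gold = 3.3083^(1/0.56) ≈ 8.4697

k_gold ≈ 8.47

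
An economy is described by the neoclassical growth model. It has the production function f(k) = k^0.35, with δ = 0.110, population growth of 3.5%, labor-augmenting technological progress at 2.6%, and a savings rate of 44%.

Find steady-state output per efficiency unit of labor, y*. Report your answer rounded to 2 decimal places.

y* ≈ 1.66

Steady state requires s·f(k) = (n + g + δ)·k, i.e. s·k^α = (n + g + δ)·k.
Dividing both sides by k: k^(1−α) = s / (n + g + δ).
k^0.65 = 0.44 / (0.035 + 0.026 + 0.110) = 0.44 / 0.171 = 2.5731
k* = 2.5731^(1/0.65) ≈ 4.2803
y* = (k*)^α = 4.2803^0.35 ≈ 1.6635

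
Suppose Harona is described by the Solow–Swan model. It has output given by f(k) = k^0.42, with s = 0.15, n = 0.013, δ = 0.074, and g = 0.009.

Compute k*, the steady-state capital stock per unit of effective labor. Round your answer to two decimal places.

k* = 2.16

Steady state requires s·f(k) = (n + g + δ)·k, i.e. s·k^α = (n + g + δ)·k.
Dividing both sides by k: k^(1−α) = s / (n + g + δ).
k^0.58 = 0.15 / (0.013 + 0.009 + 0.074) = 0.15 / 0.096 = 1.5625
k* = 1.5625^(1/0.58) ≈ 2.1586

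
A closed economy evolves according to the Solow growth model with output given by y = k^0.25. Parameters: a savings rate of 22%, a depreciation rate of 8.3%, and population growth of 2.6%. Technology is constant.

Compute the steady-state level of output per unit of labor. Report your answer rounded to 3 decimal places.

In steady state, investment equals break-even investment: s·k^α = (n + δ)·k.
Dividing both sides by k: k^(1−α) = s / (n + δ).
k^0.75 = 0.22 / (0.026 + 0.083) = 0.22 / 0.109 = 2.0183
k* = 2.0183^(1/0.75) ≈ 2.5506
y* = (k*)^α = 2.5506^0.25 ≈ 1.2637

y* ≈ 1.264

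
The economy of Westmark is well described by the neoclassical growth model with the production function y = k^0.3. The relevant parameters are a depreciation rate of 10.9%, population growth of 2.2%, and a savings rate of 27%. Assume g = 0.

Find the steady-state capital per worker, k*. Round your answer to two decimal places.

At the steady state, Δk = 0, so s·k^α = (n + δ)·k.
Rearranging, k^(1−α) = s / (n + δ).
k^0.7 = 0.27 / (0.022 + 0.109) = 0.27 / 0.131 = 2.0611
k* = 2.0611^(1/0.7) ≈ 2.8100

k* ≈ 2.81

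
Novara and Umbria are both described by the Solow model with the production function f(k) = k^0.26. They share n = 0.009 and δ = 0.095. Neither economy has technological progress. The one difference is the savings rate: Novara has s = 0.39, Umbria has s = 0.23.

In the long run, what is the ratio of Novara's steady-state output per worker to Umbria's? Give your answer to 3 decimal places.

Steady-state y* = [s/(n + δ)]^(α/(1−α)), so the ratio is [ (s_N/(n + δ)_N) / (s_U/(n + δ)_U) ]^0.3514.
s_N/(n + δ)_N = 0.39/0.104 = 3.7500; s_U/(n + δ)_U = 0.23/0.104 = 2.2115.
Ratio = (3.7500/2.2115)^0.3514 = 1.6957^0.3514 ≈ 1.2039

ratio ≈ 1.204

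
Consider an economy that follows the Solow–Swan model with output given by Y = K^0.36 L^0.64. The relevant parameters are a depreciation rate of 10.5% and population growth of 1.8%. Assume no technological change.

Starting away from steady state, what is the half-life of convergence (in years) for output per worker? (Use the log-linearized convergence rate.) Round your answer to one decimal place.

half-life ≈ 8.8 years

Near the steady state the convergence rate is λ = (1 − α)(n + δ).
λ = (1 − 0.36) × 0.123 = 0.64 × 0.123 = 0.07872
Half-life = ln 2 / λ = 0.6931 / 0.07872 ≈ 8.80 years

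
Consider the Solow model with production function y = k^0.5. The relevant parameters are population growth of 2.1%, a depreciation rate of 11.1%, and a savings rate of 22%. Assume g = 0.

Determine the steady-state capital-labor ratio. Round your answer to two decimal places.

In steady state, investment equals break-even investment: s·k^α = (n + δ)·k.
Dividing both sides by k: k^(1−α) = s / (n + δ).
k^0.5 = 0.22 / (0.021 + 0.111) = 0.22 / 0.132 = 1.6667
k* = 1.6667^(1/0.5) ≈ 2.7779

k* ≈ 2.78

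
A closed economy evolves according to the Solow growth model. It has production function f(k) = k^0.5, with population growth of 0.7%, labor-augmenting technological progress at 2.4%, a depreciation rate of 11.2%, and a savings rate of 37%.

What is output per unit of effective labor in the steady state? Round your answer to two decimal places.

At the steady state, Δk = 0, so s·k^α = (n + g + δ)·k.
Dividing both sides by k: k^(1−α) = s / (n + g + δ).
k^0.5 = 0.37 / (0.007 + 0.024 + 0.112) = 0.37 / 0.143 = 2.5874
k* = 2.5874^(1/0.5) ≈ 6.6946
y* = (k*)^α = 6.6946^0.5 ≈ 2.5874

y* = 2.59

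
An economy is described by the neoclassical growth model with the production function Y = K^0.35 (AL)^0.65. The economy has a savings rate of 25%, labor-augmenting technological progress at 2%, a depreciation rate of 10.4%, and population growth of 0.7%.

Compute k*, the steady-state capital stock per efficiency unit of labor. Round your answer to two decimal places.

k* ≈ 2.70

In steady state, investment equals break-even investment: s·k^α = (n + g + δ)·k.
Dividing both sides by k: k^(1−α) = s / (n + g + δ).
k^0.65 = 0.25 / (0.007 + 0.020 + 0.104) = 0.25 / 0.131 = 1.9084
k* = 1.9084^(1/0.65) ≈ 2.7027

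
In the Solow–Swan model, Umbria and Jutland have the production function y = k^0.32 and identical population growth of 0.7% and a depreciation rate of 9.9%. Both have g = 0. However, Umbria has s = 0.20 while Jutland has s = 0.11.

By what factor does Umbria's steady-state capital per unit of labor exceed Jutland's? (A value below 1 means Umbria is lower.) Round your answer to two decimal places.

Steady-state k* = [s/(n + δ)]^(1/(1−α)), so the ratio is [ (s_U/(n + δ)_U) / (s_J/(n + δ)_J) ]^1.4706.
s_U/(n + δ)_U = 0.20/0.106 = 1.8868; s_J/(n + δ)_J = 0.11/0.106 = 1.0377.
Ratio = (1.8868/1.0377)^1.4706 = 1.8183^1.4706 ≈ 2.4092

k*_U / k*_J ≈ 2.41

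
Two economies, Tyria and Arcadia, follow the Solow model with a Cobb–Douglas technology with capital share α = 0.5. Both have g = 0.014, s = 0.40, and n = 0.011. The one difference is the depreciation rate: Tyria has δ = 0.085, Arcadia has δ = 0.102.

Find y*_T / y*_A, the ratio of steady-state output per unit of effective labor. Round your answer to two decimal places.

Steady-state y* = [s/(n + g + δ)]^(α/(1−α)), so the ratio is [ (s_T/(n + g + δ)_T) / (s_A/(n + g + δ)_A) ]^1.
s_T/(n + g + δ)_T = 0.40/0.110 = 3.6364; s_A/(n + g + δ)_A = 0.40/0.127 = 3.1496.
Ratio = (3.6364/3.1496)^1 = 1.1546^1 ≈ 1.1546

y*_T / y*_A ≈ 1.15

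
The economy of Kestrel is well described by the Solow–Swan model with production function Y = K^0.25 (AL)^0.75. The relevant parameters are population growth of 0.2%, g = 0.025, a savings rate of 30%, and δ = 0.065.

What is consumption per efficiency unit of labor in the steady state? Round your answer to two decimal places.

c* = 1.04

Steady state requires s·f(k) = (n + g + δ)·k, i.e. s·k^α = (n + g + δ)·k.
Dividing both sides by k: k^(1−α) = s / (n + g + δ).
k^0.75 = 0.30 / (0.002 + 0.025 + 0.065) = 0.30 / 0.092 = 3.2609
k* = 3.2609^(1/0.75) ≈ 4.8356
y* = (k*)^α = 4.8356^0.25 ≈ 1.4829
c* = (1 − s)·y* = (1 − 0.30) × 1.4829 ≈ 1.0380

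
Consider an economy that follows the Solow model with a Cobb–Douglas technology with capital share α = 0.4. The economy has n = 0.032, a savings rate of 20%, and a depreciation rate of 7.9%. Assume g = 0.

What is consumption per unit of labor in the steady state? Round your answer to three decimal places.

In steady state, investment equals break-even investment: s·k^α = (n + δ)·k.
Dividing both sides by k: k^(1−α) = s / (n + δ).
k^0.6 = 0.20 / (0.032 + 0.079) = 0.20 / 0.111 = 1.8018
k* = 1.8018^(1/0.6) ≈ 2.6679
y* = (k*)^α = 2.6679^0.4 ≈ 1.4807
c* = (1 − s)·y* = (1 − 0.20) × 1.4807 ≈ 1.1846

c* ≈ 1.185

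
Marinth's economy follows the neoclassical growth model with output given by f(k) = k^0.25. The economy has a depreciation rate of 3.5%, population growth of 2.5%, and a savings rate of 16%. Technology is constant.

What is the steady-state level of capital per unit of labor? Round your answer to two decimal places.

k* ≈ 3.70

Steady state requires s·f(k) = (n + δ)·k, i.e. s·k^α = (n + δ)·k.
Dividing both sides by k: k^(1−α) = s / (n + δ).
k^0.75 = 0.16 / (0.025 + 0.035) = 0.16 / 0.060 = 2.6667
k* = 2.6667^(1/0.75) ≈ 3.6980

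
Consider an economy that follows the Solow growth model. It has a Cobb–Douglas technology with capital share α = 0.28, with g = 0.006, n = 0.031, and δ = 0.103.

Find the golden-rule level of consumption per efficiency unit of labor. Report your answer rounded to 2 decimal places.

At the golden rule, f'(k) = n + g + δ, so α·k^(α−1) = n + g + δ and k_gold = (α/(n + g + δ))^(1/(1−α)).
k_gold = (0.28/0.140)^(1/0.72) = 2.0000^1.3889 ≈ 2.6188
c_gold = f(k_gold) − (n + g + δ)·k_gold = 1.3094 − 0.140×2.6188 ≈ 0.9428

c_gold ≈ 0.94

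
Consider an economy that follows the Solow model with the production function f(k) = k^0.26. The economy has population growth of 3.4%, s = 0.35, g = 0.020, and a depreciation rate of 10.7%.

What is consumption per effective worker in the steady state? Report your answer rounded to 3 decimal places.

c* = 0.854

Steady state requires s·f(k) = (n + g + δ)·k, i.e. s·k^α = (n + g + δ)·k.
Rearranging, k^(1−α) = s / (n + g + δ).
k^0.74 = 0.35 / (0.034 + 0.020 + 0.107) = 0.35 / 0.161 = 2.1739
k* = 2.1739^(1/0.74) ≈ 2.8558
y* = (k*)^α = 2.8558^0.26 ≈ 1.3137
c* = (1 − s)·y* = (1 − 0.35) × 1.3137 ≈ 0.8539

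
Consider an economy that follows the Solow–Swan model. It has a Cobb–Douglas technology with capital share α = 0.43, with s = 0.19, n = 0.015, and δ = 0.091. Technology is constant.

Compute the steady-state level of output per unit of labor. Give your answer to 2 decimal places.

In steady state, investment equals break-even investment: s·k^α = (n + δ)·k.
Rearranging, k^(1−α) = s / (n + δ).
k^0.57 = 0.19 / (0.015 + 0.091) = 0.19 / 0.106 = 1.7925
k* = 1.7925^(1/0.57) ≈ 2.7840
y* = (k*)^α = 2.7840^0.43 ≈ 1.5531

y* ≈ 1.55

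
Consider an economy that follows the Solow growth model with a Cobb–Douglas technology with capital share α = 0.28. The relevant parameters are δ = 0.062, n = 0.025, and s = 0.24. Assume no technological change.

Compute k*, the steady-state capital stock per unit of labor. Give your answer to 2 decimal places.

In steady state, investment equals break-even investment: s·k^α = (n + δ)·k.
Rearranging, k^(1−α) = s / (n + δ).
k^0.72 = 0.24 / (0.025 + 0.062) = 0.24 / 0.087 = 2.7586
k* = 2.7586^(1/0.72) ≈ 4.0932

k* = 4.09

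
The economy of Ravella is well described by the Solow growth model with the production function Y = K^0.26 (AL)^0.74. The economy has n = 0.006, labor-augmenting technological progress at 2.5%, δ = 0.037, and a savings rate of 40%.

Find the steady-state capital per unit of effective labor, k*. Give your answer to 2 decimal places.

k* = 10.96

In steady state, investment equals break-even investment: s·k^α = (n + g + δ)·k.
Rearranging, k^(1−α) = s / (n + g + δ).
k^0.74 = 0.40 / (0.006 + 0.025 + 0.037) = 0.40 / 0.068 = 5.8824
k* = 5.8824^(1/0.74) ≈ 10.9632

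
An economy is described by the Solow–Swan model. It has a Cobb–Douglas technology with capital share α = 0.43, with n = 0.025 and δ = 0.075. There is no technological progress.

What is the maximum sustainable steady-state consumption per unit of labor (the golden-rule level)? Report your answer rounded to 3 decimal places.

At the golden rule, f'(k) = n + δ, so α·k^(α−1) = n + δ and k_gold = (α/(n + δ))^(1/(1−α)).
k_gold = (0.43/0.100)^(1/0.57) = 4.3000^1.7544 ≈ 12.9228
c_gold = f(k_gold) − (n + δ)·k_gold = 3.0053 − 0.100×12.9228 ≈ 1.7130

c_gold ≈ 1.713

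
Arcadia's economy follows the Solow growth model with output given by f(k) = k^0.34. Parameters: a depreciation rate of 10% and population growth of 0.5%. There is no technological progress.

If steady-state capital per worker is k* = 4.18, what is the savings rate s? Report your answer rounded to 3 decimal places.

In steady state, investment equals break-even investment: s·k^α = (n + δ)·k.
So s / (n + δ) = (k*)^(1−α) = 4.18^0.66 = 2.5703.
Therefore s = 2.5703 × (n + δ) = 2.5703 × 0.105 = 0.2699.

s ≈ 0.270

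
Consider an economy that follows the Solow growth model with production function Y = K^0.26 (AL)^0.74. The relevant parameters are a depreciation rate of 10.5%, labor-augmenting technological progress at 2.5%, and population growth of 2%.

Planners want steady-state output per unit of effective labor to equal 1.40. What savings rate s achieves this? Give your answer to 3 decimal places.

s ≈ 0.391

In steady state, investment equals break-even investment: s·k^α = (n + g + δ)·k.
Since y* = [s/(n + g + δ)]^(α/(1−α)), we have s/(n + g + δ) = (y*)^((1−α)/α) = 1.40^2.8462 = 2.6056.
Therefore s = 2.6056 × (n + g + δ) = 2.6056 × 0.150 = 0.3908.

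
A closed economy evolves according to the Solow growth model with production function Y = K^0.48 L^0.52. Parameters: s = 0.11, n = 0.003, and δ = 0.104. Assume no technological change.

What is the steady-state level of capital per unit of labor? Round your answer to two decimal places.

k* ≈ 1.05

Steady state requires s·f(k) = (n + δ)·k, i.e. s·k^α = (n + δ)·k.
Dividing both sides by k: k^(1−α) = s / (n + δ).
k^0.52 = 0.11 / (0.003 + 0.104) = 0.11 / 0.107 = 1.0280
k* = 1.0280^(1/0.52) ≈ 1.0545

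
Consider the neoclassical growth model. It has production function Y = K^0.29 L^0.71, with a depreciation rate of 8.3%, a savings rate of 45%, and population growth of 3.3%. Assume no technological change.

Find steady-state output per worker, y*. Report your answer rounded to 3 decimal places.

y* ≈ 1.740

At the steady state, Δk = 0, so s·k^α = (n + δ)·k.
Dividing both sides by k: k^(1−α) = s / (n + δ).
k^0.71 = 0.45 / (0.033 + 0.083) = 0.45 / 0.116 = 3.8793
k* = 3.8793^(1/0.71) ≈ 6.7489
y* = (k*)^α = 6.7489^0.29 ≈ 1.7397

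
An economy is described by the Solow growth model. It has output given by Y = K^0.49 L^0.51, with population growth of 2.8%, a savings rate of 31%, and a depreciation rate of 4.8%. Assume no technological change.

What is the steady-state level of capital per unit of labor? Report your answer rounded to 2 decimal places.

Steady state requires s·f(k) = (n + δ)·k, i.e. s·k^α = (n + δ)·k.
Dividing both sides by k: k^(1−α) = s / (n + δ).
k^0.51 = 0.31 / (0.028 + 0.048) = 0.31 / 0.076 = 4.0789
k* = 4.0789^(1/0.51) ≈ 15.7450

k* = 15.75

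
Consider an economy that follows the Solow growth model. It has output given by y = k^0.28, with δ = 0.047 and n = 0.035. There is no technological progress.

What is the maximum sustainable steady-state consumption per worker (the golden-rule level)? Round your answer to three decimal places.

At the golden rule, f'(k) = n + δ, so α·k^(α−1) = n + δ and k_gold = (α/(n + δ))^(1/(1−α)).
k_gold = (0.28/0.082)^(1/0.72) = 3.4146^1.3889 ≈ 5.5050
c_gold = f(k_gold) − (n + δ)·k_gold = 1.6122 − 0.082×5.5050 ≈ 1.1608

c_gold ≈ 1.161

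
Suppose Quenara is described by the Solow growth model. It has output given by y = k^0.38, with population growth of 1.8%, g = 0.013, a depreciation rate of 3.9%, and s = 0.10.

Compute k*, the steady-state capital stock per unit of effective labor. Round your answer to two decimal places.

In steady state, investment equals break-even investment: s·k^α = (n + g + δ)·k.
Dividing both sides by k: k^(1−α) = s / (n + g + δ).
k^0.62 = 0.10 / (0.018 + 0.013 + 0.039) = 0.10 / 0.070 = 1.4286
k* = 1.4286^(1/0.62) ≈ 1.7777

k* ≈ 1.78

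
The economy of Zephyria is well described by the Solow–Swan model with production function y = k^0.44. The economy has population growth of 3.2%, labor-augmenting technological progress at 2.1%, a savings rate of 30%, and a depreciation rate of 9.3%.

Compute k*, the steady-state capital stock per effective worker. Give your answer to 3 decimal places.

k* = 3.618

Steady state requires s·f(k) = (n + g + δ)·k, i.e. s·k^α = (n + g + δ)·k.
Rearranging, k^(1−α) = s / (n + g + δ).
k^0.56 = 0.30 / (0.032 + 0.021 + 0.093) = 0.30 / 0.146 = 2.0548
k* = 2.0548^(1/0.56) ≈ 3.6184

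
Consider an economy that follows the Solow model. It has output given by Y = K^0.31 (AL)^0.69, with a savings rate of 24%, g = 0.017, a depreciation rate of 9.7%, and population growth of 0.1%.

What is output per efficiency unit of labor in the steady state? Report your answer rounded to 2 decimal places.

y* ≈ 1.39

Steady state requires s·f(k) = (n + g + δ)·k, i.e. s·k^α = (n + g + δ)·k.
Rearranging, k^(1−α) = s / (n + g + δ).
k^0.69 = 0.24 / (0.001 + 0.017 + 0.097) = 0.24 / 0.115 = 2.0870
k* = 2.0870^(1/0.69) ≈ 2.9045
y* = (k*)^α = 2.9045^0.31 ≈ 1.3917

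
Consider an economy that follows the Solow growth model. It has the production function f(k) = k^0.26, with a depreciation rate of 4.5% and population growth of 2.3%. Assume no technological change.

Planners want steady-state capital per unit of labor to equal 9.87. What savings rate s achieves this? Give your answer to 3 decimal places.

At the steady state, Δk = 0, so s·k^α = (n + δ)·k.
So s / (n + δ) = (k*)^(1−α) = 9.87^0.74 = 5.4425.
Therefore s = 5.4425 × (n + δ) = 5.4425 × 0.068 = 0.3701.

s ≈ 0.370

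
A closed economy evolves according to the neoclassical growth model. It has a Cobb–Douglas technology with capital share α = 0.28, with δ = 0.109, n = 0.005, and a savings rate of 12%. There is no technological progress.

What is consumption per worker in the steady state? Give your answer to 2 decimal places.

c* ≈ 0.90

In steady state, investment equals break-even investment: s·k^α = (n + δ)·k.
Dividing both sides by k: k^(1−α) = s / (n + δ).
k^0.72 = 0.12 / (0.005 + 0.109) = 0.12 / 0.114 = 1.0526
k* = 1.0526^(1/0.72) ≈ 1.0738
y* = (k*)^α = 1.0738^0.28 ≈ 1.0201
c* = (1 − s)·y* = (1 − 0.12) × 1.0201 ≈ 0.8977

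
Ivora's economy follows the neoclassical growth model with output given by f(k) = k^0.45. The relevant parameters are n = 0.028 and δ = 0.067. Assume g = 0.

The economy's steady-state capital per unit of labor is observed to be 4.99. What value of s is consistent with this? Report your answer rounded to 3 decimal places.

s ≈ 0.230

In steady state, investment equals break-even investment: s·k^α = (n + δ)·k.
So s / (n + δ) = (k*)^(1−α) = 4.99^0.55 = 2.4208.
Therefore s = 2.4208 × (n + δ) = 2.4208 × 0.095 = 0.2300.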